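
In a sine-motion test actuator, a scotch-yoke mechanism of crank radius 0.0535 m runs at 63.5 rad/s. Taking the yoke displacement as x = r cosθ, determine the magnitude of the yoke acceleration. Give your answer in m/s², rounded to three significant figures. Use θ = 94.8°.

18.1

ω = 63.5 rad/s
x = r cosθ ⇒ ẍ = −rω² cosθ (ω constant).
|a| = rω²|cosθ| = 0.0535·(63.5)²·|cos 94.8°| = 18.051 m/s².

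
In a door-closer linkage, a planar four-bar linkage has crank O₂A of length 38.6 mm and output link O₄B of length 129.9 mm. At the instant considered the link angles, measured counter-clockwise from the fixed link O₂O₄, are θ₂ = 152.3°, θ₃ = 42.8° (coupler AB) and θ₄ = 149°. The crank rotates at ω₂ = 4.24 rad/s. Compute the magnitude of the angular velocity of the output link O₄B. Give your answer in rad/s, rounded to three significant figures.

1.24

ω₂ = 4.24 rad/s
Differentiating the loop-closure r₂e^{iθ₂}+r₃e^{iθ₃}=r₁+r₄e^{iθ₄} gives r₂ω₂e^{iθ₂}+r₃ω₃e^{iθ₃}=r₄ω₄e^{iθ₄}.
Eliminating the other unknown: ω₄ = r₂ω₂ sin(θ₂−θ₃) / [r₄ sin(θ₄−θ₃)].
Numerator sine = +0.94264; denominator sine = +0.96029.
Result = 0.0386·4.24·(+0.94264) / (0.1299·(+0.96029)) = +1.2368 rad/s; magnitude 1.2368 rad/s.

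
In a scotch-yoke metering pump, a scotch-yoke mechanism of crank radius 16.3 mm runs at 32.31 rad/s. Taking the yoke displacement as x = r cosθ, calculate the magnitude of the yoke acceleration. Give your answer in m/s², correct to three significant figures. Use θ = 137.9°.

ω = 32.31 rad/s
x = r cosθ ⇒ ẍ = −rω² cosθ (ω constant).
|a| = rω²|cosθ| = 0.0163·(32.31)²·|cos 137.9°| = 12.626 m/s².

12.6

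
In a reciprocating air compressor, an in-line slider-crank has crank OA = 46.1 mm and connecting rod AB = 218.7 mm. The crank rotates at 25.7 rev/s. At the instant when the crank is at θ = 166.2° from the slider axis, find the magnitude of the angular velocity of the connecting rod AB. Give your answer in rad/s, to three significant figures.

ω = 161.5 rad/s (converted from 25.7 rev/s).
The rod makes angle φ with the slider axis where L sinφ = r sinθ; differentiating, L cosφ·φ̇ = r ω cosθ.
L cosφ = √(L² − r² sin²θ) = 0.21842 m.
|ω_rod| = r ω |cosθ| / √(L² − r² sin²θ) = 0.0461·161.5·0.97113/0.21842 = 33.097 rad/s.

33.1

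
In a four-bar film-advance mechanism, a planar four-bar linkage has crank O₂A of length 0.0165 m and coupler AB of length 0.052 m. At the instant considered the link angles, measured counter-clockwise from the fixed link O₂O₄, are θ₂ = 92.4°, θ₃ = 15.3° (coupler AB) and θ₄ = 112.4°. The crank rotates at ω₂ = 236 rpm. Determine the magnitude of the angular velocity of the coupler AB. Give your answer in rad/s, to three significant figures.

ω₂ = 24.71 rad/s (from 236 rpm).
Differentiating the loop-closure r₂e^{iθ₂}+r₃e^{iθ₃}=r₁+r₄e^{iθ₄} gives r₂ω₂e^{iθ₂}+r₃ω₃e^{iθ₃}=r₄ω₄e^{iθ₄}.
Eliminating the other unknown: ω₃ = r₂ω₂ sin(θ₄−θ₂) / [r₃ sin(θ₃−θ₄)].
Numerator sine = +0.34202; denominator sine = -0.99233.
Result = 0.0165·24.71·(+0.34202) / (0.052·(-0.99233)) = -2.7028 rad/s; magnitude 2.7028 rad/s.

2.70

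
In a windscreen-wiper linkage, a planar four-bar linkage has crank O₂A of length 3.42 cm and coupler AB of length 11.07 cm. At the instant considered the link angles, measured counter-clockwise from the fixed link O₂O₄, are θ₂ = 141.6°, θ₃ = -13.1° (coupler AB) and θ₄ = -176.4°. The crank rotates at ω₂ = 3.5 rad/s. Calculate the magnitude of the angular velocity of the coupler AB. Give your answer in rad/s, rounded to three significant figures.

2.52

ω₂ = 3.5 rad/s
Differentiating the loop-closure r₂e^{iθ₂}+r₃e^{iθ₃}=r₁+r₄e^{iθ₄} gives r₂ω₂e^{iθ₂}+r₃ω₃e^{iθ₃}=r₄ω₄e^{iθ₄}.
Eliminating the other unknown: ω₃ = r₂ω₂ sin(θ₄−θ₂) / [r₃ sin(θ₃−θ₄)].
Numerator sine = +0.66913; denominator sine = +0.28736.
Result = 0.0342·3.5·(+0.66913) / (0.1107·(+0.28736)) = +2.5179 rad/s; magnitude 2.5179 rad/s.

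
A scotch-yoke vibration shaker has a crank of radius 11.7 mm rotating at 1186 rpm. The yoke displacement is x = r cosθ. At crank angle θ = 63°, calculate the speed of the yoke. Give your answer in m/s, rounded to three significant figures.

ω = 124.2 rad/s (from 1186 rpm).
x = r cosθ ⇒ ẋ = −rω sinθ.
|v| = rω|sinθ| = 0.0117·124.2·|sin 63°| = 1.2947 m/s.

1.29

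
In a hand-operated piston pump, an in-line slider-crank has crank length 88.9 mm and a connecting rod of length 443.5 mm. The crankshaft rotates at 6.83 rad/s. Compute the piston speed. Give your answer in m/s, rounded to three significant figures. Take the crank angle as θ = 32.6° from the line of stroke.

0.383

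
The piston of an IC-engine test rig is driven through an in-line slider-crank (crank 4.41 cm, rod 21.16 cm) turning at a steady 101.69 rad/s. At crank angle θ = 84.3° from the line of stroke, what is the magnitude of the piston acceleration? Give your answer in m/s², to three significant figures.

ω = 101.7 rad/s
x(θ) = r cosθ + √(L² − r² sin²θ); with ω constant, a = ω²·d²x/dθ².
d²x/dθ² = −r cosθ − r²(cos2θ)/√u − r⁴ sin²2θ/(4u^{3/2}),  u = L² − r² sin²θ = 0.0428489 m².
Substituting r = 0.0441 m, L = 0.2116 m, θ = 84.3°: d²x/dθ² = +0.0048257 m.
a = ω²·d²x/dθ² = (101.7)²·(+0.0048257) = +49.902 m/s²;  |a| = 49.902 m/s².

49.9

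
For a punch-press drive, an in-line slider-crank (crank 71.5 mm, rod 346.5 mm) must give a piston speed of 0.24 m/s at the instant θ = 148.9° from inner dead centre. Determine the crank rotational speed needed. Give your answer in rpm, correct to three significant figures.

75.5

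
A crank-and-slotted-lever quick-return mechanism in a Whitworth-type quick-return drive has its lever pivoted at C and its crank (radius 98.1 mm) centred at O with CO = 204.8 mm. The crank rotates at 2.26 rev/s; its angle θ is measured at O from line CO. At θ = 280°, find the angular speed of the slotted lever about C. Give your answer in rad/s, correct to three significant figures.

3.18

ω = 14.2 rad/s (from 2.26 rev/s).
Crank pin A relative to C: A = (d + r cosθ, r sinθ); lever angle φ = atan2(r sinθ, d + r cosθ).
Differentiating tanφ: φ̇ = rω(d cosθ + r)/(d² + r² + 2dr cosθ).
d² + r² + 2dr cosθ = |CA|² = 0.0585441 m²;  d cosθ + r = +0.13366 m.
|ω_lever| = |0.0981·14.2·+0.13366| / 0.0585441 = 3.1804 rad/s.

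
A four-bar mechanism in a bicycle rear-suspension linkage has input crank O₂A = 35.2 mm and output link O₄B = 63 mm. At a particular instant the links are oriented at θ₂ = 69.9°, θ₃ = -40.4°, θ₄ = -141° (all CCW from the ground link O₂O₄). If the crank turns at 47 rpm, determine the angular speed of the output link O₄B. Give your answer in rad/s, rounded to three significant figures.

ω₂ = 4.922 rad/s (from 47 rpm).
Differentiating the loop-closure r₂e^{iθ₂}+r₃e^{iθ₃}=r₁+r₄e^{iθ₄} gives r₂ω₂e^{iθ₂}+r₃ω₃e^{iθ₃}=r₄ω₄e^{iθ₄}.
Eliminating the other unknown: ω₄ = r₂ω₂ sin(θ₂−θ₃) / [r₄ sin(θ₄−θ₃)].
Numerator sine = +0.93789; denominator sine = -0.98294.
Result = 0.0352·4.922·(+0.93789) / (0.063·(-0.98294)) = -2.6239 rad/s; magnitude 2.6239 rad/s.

2.62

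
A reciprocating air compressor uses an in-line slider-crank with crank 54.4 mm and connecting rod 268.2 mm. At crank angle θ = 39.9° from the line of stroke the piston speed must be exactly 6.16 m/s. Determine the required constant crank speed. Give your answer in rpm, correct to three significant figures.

1460

For an in-line slider-crank, |v_piston| = rω|sinθ|·[1 + r cosθ/√(L² − r² sin²θ)].
With r = 0.0544 m, L = 0.2682 m, θ = 39.9°: the bracketed kinematic factor |dx/dθ| = 0.040371 m.
ω = v/|dx/dθ| = 6.16/0.040371 = 152.58 rad/s.
N = 60ω/(2π) = 1457.1 rpm.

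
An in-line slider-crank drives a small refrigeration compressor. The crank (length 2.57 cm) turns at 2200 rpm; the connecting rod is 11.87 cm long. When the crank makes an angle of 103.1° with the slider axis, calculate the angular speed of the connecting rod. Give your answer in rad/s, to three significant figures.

11.6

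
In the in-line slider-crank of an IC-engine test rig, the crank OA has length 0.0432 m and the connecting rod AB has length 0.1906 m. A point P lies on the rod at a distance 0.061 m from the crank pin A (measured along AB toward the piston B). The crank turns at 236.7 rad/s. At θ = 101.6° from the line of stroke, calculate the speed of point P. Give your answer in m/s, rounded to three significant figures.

ω = 236.7 rad/s.  Crank-pin speed |V_A| = rω = 10.225 m/s, perpendicular to OA.
Rod angle: sinφ = −(r/L) sinθ ⇒ φ = -12.828°; ω_rod = −rω cosθ/√(L²−r²sin²θ) = +11.064 rad/s.
V_P = V_A + ω_rod × AP, with AP = 0.061 m along the rod.
Components: V_Px = −rω sinθ − a·ω_rod·sinφ = -9.8667 m/s;  V_Py = rω cosθ + a·ω_rod·cosφ = -1.3981 m/s.
|V_P| = √(V_Px² + V_Py²) = 9.9653 m/s.

9.97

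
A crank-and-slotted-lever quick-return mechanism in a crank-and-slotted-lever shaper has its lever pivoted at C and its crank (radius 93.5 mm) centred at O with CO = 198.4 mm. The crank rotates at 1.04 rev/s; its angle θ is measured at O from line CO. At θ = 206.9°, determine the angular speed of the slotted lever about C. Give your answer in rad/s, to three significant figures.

ω = 6.535 rad/s (from 1.04 rev/s).
Crank pin A relative to C: A = (d + r cosθ, r sinθ); lever angle φ = atan2(r sinθ, d + r cosθ).
Differentiating tanφ: φ̇ = rω(d cosθ + r)/(d² + r² + 2dr cosθ).
d² + r² + 2dr cosθ = |CA|² = 0.0150184 m²;  d cosθ + r = -0.083433 m.
|ω_lever| = |0.0935·6.535·-0.083433| / 0.0150184 = 3.3942 rad/s.

3.39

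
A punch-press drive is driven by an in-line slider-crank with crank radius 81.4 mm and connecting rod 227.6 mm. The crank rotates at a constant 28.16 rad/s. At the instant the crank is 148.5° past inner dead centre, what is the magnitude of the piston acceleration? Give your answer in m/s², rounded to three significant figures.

43.8

ω = 28.16 rad/s
x(θ) = r cosθ + √(L² − r² sin²θ); with ω constant, a = ω²·d²x/dθ².
d²x/dθ² = −r cosθ − r²(cos2θ)/√u − r⁴ sin²2θ/(4u^{3/2}),  u = L² − r² sin²θ = 0.0499928 m².
Substituting r = 0.0814 m, L = 0.2276 m, θ = 148.5°: d²x/dθ² = +0.055172 m.
a = ω²·d²x/dθ² = (28.16)²·(+0.055172) = +43.75 m/s²;  |a| = 43.75 m/s².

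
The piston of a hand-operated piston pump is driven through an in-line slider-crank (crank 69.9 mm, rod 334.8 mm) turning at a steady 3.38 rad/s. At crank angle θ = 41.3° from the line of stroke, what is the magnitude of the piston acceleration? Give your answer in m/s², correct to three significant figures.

0.623

ω = 3.38 rad/s
x(θ) = r cosθ + √(L² − r² sin²θ); with ω constant, a = ω²·d²x/dθ².
d²x/dθ² = −r cosθ − r²(cos2θ)/√u − r⁴ sin²2θ/(4u^{3/2}),  u = L² − r² sin²θ = 0.109963 m².
Substituting r = 0.0699 m, L = 0.3348 m, θ = 41.3°: d²x/dθ² = -0.054572 m.
a = ω²·d²x/dθ² = (3.38)²·(-0.054572) = -0.62345 m/s²;  |a| = 0.62345 m/s².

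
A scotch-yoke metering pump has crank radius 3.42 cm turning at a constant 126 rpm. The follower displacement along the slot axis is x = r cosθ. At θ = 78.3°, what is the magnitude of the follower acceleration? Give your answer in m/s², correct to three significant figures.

1.21

ω = 13.19 rad/s (from 126 rpm).
x = r cosθ ⇒ ẍ = −rω² cosθ (ω constant).
|a| = rω²|cosθ| = 0.0342·(13.19)²·|cos 78.3°| = 1.2074 m/s².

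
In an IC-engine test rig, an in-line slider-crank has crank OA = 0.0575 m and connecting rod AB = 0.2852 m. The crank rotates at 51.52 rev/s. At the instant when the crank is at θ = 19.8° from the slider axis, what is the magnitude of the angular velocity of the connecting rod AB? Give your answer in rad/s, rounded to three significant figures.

61.5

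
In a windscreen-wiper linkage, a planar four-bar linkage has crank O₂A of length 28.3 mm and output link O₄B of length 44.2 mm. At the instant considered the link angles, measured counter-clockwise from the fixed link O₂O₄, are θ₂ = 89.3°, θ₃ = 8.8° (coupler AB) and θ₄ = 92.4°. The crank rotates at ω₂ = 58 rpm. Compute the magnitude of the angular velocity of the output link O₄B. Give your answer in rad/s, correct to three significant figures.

ω₂ = 6.074 rad/s (from 58 rpm).
Differentiating the loop-closure r₂e^{iθ₂}+r₃e^{iθ₃}=r₁+r₄e^{iθ₄} gives r₂ω₂e^{iθ₂}+r₃ω₃e^{iθ₃}=r₄ω₄e^{iθ₄}.
Eliminating the other unknown: ω₄ = r₂ω₂ sin(θ₂−θ₃) / [r₄ sin(θ₄−θ₃)].
Numerator sine = +0.98629; denominator sine = +0.99377.
Result = 0.0283·6.074·(+0.98629) / (0.0442·(+0.99377)) = +3.8596 rad/s; magnitude 3.8596 rad/s.

3.86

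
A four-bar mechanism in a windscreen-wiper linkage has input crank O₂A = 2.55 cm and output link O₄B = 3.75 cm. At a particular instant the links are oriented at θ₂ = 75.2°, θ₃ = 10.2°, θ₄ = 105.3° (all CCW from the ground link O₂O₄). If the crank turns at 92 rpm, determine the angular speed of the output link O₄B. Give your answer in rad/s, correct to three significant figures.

5.96

ω₂ = 9.634 rad/s (from 92 rpm).
Differentiating the loop-closure r₂e^{iθ₂}+r₃e^{iθ₃}=r₁+r₄e^{iθ₄} gives r₂ω₂e^{iθ₂}+r₃ω₃e^{iθ₃}=r₄ω₄e^{iθ₄}.
Eliminating the other unknown: ω₄ = r₂ω₂ sin(θ₂−θ₃) / [r₄ sin(θ₄−θ₃)].
Numerator sine = +0.90631; denominator sine = +0.99604.
Result = 0.0255·9.634·(+0.90631) / (0.0375·(+0.99604)) = +5.9611 rad/s; magnitude 5.9611 rad/s.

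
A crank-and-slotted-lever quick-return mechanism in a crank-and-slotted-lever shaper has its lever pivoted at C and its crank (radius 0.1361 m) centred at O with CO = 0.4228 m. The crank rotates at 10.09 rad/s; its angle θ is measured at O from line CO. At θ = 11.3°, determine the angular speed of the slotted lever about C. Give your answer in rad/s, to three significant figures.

ω = 10.09 rad/s
Crank pin A relative to C: A = (d + r cosθ, r sinθ); lever angle φ = atan2(r sinθ, d + r cosθ).
Differentiating tanφ: φ̇ = rω(d cosθ + r)/(d² + r² + 2dr cosθ).
d² + r² + 2dr cosθ = |CA|² = 0.310138 m²;  d cosθ + r = +0.5507 m.
|ω_lever| = |0.1361·10.09·+0.5507| / 0.310138 = 2.4384 rad/s.

2.44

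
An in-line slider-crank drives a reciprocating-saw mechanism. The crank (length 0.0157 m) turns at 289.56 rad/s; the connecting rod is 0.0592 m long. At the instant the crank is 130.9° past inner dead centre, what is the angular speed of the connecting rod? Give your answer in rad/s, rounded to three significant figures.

51.3

ω = 289.6 rad/s
The rod makes angle φ with the slider axis where L sinφ = r sinθ; differentiating, L cosφ·φ̇ = r ω cosθ.
L cosφ = √(L² − r² sin²θ) = 0.057998 m.
|ω_rod| = r ω |cosθ| / √(L² − r² sin²θ) = 0.0157·289.6·0.65474/0.057998 = 51.321 rad/s.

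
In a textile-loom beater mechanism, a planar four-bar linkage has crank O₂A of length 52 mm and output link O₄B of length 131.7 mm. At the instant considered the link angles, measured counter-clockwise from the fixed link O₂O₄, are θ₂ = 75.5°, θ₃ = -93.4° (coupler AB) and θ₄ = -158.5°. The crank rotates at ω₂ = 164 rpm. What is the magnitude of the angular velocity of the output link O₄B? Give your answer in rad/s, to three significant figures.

1.44

ω₂ = 17.17 rad/s (from 164 rpm).
Differentiating the loop-closure r₂e^{iθ₂}+r₃e^{iθ₃}=r₁+r₄e^{iθ₄} gives r₂ω₂e^{iθ₂}+r₃ω₃e^{iθ₃}=r₄ω₄e^{iθ₄}.
Eliminating the other unknown: ω₄ = r₂ω₂ sin(θ₂−θ₃) / [r₄ sin(θ₄−θ₃)].
Numerator sine = +0.19252; denominator sine = -0.90704.
Result = 0.052·17.17·(+0.19252) / (0.1317·(-0.90704)) = -1.4393 rad/s; magnitude 1.4393 rad/s.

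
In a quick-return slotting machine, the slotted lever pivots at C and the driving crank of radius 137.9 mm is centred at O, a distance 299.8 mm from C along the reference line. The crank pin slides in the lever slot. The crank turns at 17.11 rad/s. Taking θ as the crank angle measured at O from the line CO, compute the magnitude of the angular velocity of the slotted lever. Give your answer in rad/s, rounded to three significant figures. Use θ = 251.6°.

1.23

ω = 17.11 rad/s
Crank pin A relative to C: A = (d + r cosθ, r sinθ); lever angle φ = atan2(r sinθ, d + r cosθ).
Differentiating tanφ: φ̇ = rω(d cosθ + r)/(d² + r² + 2dr cosθ).
d² + r² + 2dr cosθ = |CA|² = 0.0827971 m²;  d cosθ + r = +0.043268 m.
|ω_lever| = |0.1379·17.11·+0.043268| / 0.0827971 = 1.233 rad/s.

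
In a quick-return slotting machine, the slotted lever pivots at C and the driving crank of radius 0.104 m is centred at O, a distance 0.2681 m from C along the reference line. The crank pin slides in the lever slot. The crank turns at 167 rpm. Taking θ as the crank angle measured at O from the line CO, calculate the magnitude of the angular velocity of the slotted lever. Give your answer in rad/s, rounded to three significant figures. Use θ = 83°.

ω = 17.49 rad/s (from 167 rpm).
Crank pin A relative to C: A = (d + r cosθ, r sinθ); lever angle φ = atan2(r sinθ, d + r cosθ).
Differentiating tanφ: φ̇ = rω(d cosθ + r)/(d² + r² + 2dr cosθ).
d² + r² + 2dr cosθ = |CA|² = 0.0894896 m²;  d cosθ + r = +0.13667 m.
|ω_lever| = |0.104·17.49·+0.13667| / 0.0894896 = 2.7777 rad/s.

2.78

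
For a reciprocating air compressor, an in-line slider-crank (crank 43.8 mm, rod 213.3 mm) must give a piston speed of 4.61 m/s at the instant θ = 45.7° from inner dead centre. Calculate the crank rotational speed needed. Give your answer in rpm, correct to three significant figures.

1230

For an in-line slider-crank, |v_piston| = rω|sinθ|·[1 + r cosθ/√(L² − r² sin²θ)].
With r = 0.0438 m, L = 0.2133 m, θ = 45.7°: the bracketed kinematic factor |dx/dθ| = 0.035892 m.
ω = v/|dx/dθ| = 4.61/0.035892 = 128.44 rad/s.
N = 60ω/(2π) = 1226.5 rpm.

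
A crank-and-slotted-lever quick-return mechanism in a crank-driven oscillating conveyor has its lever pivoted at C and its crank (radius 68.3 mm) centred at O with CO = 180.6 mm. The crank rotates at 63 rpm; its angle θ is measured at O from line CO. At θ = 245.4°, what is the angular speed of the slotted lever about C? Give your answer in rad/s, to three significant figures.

ω = 6.597 rad/s (from 63 rpm).
Crank pin A relative to C: A = (d + r cosθ, r sinθ); lever angle φ = atan2(r sinθ, d + r cosθ).
Differentiating tanφ: φ̇ = rω(d cosθ + r)/(d² + r² + 2dr cosθ).
d² + r² + 2dr cosθ = |CA|² = 0.0270116 m²;  d cosθ + r = -0.0068803 m.
|ω_lever| = |0.0683·6.597·-0.0068803| / 0.0270116 = 0.11478 rad/s.

0.115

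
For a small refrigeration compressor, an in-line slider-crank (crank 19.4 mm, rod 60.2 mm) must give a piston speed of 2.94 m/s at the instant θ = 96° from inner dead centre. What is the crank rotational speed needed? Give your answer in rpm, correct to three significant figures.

1510

For an in-line slider-crank, |v_piston| = rω|sinθ|·[1 + r cosθ/√(L² − r² sin²θ)].
With r = 0.0194 m, L = 0.0602 m, θ = 96°: the bracketed kinematic factor |dx/dθ| = 0.018608 m.
ω = v/|dx/dθ| = 2.94/0.018608 = 158 rad/s.
N = 60ω/(2π) = 1508.8 rpm.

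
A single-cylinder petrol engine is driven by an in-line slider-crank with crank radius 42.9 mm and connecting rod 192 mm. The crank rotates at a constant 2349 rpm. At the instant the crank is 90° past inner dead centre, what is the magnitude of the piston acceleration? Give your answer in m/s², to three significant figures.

595

ω = 2π·2349/60 = 246 rad/s
x(θ) = r cosθ + √(L² − r² sin²θ); with ω constant, a = ω²·d²x/dθ².
d²x/dθ² = −r cosθ − r²(cos2θ)/√u − r⁴ sin²2θ/(4u^{3/2}),  u = L² − r² sin²θ = 0.0350236 m².
Substituting r = 0.0429 m, L = 0.192 m, θ = 90°: d²x/dθ² = +0.0098341 m.
a = ω²·d²x/dθ² = (246)²·(+0.0098341) = +595.06 m/s²;  |a| = 595.06 m/s².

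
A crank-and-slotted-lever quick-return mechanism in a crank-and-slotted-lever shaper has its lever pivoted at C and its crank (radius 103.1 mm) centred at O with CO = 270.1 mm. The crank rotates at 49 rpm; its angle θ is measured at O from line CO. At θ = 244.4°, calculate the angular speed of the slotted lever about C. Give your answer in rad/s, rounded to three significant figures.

0.121

ω = 5.131 rad/s (from 49 rpm).
Crank pin A relative to C: A = (d + r cosθ, r sinθ); lever angle φ = atan2(r sinθ, d + r cosθ).
Differentiating tanφ: φ̇ = rω(d cosθ + r)/(d² + r² + 2dr cosθ).
d² + r² + 2dr cosθ = |CA|² = 0.0595188 m²;  d cosθ + r = -0.013606 m.
|ω_lever| = |0.1031·5.131·-0.013606| / 0.0595188 = 0.12094 rad/s.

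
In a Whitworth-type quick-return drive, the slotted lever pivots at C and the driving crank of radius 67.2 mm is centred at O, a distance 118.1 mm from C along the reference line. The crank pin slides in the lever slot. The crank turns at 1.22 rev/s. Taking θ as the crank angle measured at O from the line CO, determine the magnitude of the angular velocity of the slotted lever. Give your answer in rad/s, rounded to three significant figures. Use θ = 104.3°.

1.35

ω = 7.665 rad/s (from 1.22 rev/s).
Crank pin A relative to C: A = (d + r cosθ, r sinθ); lever angle φ = atan2(r sinθ, d + r cosθ).
Differentiating tanφ: φ̇ = rω(d cosθ + r)/(d² + r² + 2dr cosθ).
d² + r² + 2dr cosθ = |CA|² = 0.0145429 m²;  d cosθ + r = +0.038029 m.
|ω_lever| = |0.0672·7.665·+0.038029| / 0.0145429 = 1.347 rad/s.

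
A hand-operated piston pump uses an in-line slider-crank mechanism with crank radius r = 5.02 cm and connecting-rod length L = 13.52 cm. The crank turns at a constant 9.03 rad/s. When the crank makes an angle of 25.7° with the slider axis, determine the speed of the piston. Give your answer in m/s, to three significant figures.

ω = 9.03 rad/s
For an in-line slider-crank, x = r cosθ + √(L² − r² sin²θ), so v = −rω sinθ·[1 + r cosθ/√(L² − r² sin²θ)].
With r = 0.0502 m, L = 0.1352 m, θ = 25.7°: √(L² − r² sin²θ) = 0.13344 m.
v = −0.0502·9.03·0.43366·[1 + 0.0502·0.90108/0.13344] = -0.26322 m/s.
|v| = 0.26322 m/s.

0.263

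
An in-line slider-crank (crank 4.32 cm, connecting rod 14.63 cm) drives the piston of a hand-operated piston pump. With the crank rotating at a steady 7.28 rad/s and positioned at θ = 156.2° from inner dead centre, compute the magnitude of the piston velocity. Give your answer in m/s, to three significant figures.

0.0924

ω = 7.28 rad/s
For an in-line slider-crank, x = r cosθ + √(L² − r² sin²θ), so v = −rω sinθ·[1 + r cosθ/√(L² − r² sin²θ)].
With r = 0.0432 m, L = 0.1463 m, θ = 156.2°: √(L² − r² sin²θ) = 0.14526 m.
v = −0.0432·7.28·0.40355·[1 + 0.0432·-0.91496/0.14526] = -0.092379 m/s.
|v| = 0.092379 m/s.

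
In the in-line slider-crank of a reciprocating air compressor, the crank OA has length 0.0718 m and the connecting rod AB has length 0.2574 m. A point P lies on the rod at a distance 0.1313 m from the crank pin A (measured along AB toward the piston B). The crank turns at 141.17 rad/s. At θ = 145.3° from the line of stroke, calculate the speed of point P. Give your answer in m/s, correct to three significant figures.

ω = 141.2 rad/s.  Crank-pin speed |V_A| = rω = 10.136 m/s, perpendicular to OA.
Rod angle: sinφ = −(r/L) sinθ ⇒ φ = -9.137°; ω_rod = −rω cosθ/√(L²−r²sin²θ) = +32.791 rad/s.
V_P = V_A + ω_rod × AP, with AP = 0.1313 m along the rod.
Components: V_Px = −rω sinθ − a·ω_rod·sinφ = -5.0865 m/s;  V_Py = rω cosθ + a·ω_rod·cosφ = -4.0825 m/s.
|V_P| = √(V_Px² + V_Py²) = 6.5222 m/s.

6.52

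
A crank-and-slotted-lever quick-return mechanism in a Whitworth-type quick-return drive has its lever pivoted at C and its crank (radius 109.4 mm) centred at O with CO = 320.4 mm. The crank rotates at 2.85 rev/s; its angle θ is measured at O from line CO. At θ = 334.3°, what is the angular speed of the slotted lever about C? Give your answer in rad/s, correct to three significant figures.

ω = 17.91 rad/s (from 2.85 rev/s).
Crank pin A relative to C: A = (d + r cosθ, r sinθ); lever angle φ = atan2(r sinθ, d + r cosθ).
Differentiating tanφ: φ̇ = rω(d cosθ + r)/(d² + r² + 2dr cosθ).
d² + r² + 2dr cosθ = |CA|² = 0.177793 m²;  d cosθ + r = +0.39811 m.
|ω_lever| = |0.1094·17.91·+0.39811| / 0.177793 = 4.3866 rad/s.

4.39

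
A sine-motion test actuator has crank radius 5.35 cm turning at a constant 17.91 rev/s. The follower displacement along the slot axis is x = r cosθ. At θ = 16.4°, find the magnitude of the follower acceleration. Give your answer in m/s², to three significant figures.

ω = 112.5 rad/s (from 17.91 rev/s).
x = r cosθ ⇒ ẍ = −rω² cosθ (ω constant).
|a| = rω²|cosθ| = 0.0535·(112.5)²·|cos 16.4°| = 649.93 m/s².

650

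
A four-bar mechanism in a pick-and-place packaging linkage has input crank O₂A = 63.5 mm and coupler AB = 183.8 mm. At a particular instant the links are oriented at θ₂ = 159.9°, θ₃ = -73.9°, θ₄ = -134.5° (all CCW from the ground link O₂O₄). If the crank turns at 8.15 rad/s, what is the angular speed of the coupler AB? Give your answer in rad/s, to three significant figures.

2.94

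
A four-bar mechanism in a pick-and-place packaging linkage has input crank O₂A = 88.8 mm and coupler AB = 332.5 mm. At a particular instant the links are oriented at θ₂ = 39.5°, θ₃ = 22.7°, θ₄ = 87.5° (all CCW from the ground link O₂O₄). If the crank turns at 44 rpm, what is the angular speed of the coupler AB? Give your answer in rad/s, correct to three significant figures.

1.01

ω₂ = 4.608 rad/s (from 44 rpm).
Differentiating the loop-closure r₂e^{iθ₂}+r₃e^{iθ₃}=r₁+r₄e^{iθ₄} gives r₂ω₂e^{iθ₂}+r₃ω₃e^{iθ₃}=r₄ω₄e^{iθ₄}.
Eliminating the other unknown: ω₃ = r₂ω₂ sin(θ₄−θ₂) / [r₃ sin(θ₃−θ₄)].
Numerator sine = +0.74314; denominator sine = -0.90483.
Result = 0.0888·4.608·(+0.74314) / (0.3325·(-0.90483)) = -1.0107 rad/s; magnitude 1.0107 rad/s.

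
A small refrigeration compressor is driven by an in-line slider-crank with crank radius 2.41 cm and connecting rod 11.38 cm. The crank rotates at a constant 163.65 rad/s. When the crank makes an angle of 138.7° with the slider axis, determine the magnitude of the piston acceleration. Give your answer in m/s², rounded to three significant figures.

466

ω = 163.7 rad/s
x(θ) = r cosθ + √(L² − r² sin²θ); with ω constant, a = ω²·d²x/dθ².
d²x/dθ² = −r cosθ − r²(cos2θ)/√u − r⁴ sin²2θ/(4u^{3/2}),  u = L² − r² sin²θ = 0.0126974 m².
Substituting r = 0.0241 m, L = 0.1138 m, θ = 138.7°: d²x/dθ² = +0.017384 m.
a = ω²·d²x/dθ² = (163.7)²·(+0.017384) = +465.56 m/s²;  |a| = 465.56 m/s².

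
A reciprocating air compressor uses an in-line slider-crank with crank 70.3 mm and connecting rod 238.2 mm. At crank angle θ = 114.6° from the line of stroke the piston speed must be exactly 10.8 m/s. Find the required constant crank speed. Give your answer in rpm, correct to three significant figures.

1850

For an in-line slider-crank, |v_piston| = rω|sinθ|·[1 + r cosθ/√(L² − r² sin²θ)].
With r = 0.0703 m, L = 0.2382 m, θ = 114.6°: the bracketed kinematic factor |dx/dθ| = 0.055767 m.
ω = v/|dx/dθ| = 10.8/0.055767 = 193.66 rad/s.
N = 60ω/(2π) = 1849.3 rpm.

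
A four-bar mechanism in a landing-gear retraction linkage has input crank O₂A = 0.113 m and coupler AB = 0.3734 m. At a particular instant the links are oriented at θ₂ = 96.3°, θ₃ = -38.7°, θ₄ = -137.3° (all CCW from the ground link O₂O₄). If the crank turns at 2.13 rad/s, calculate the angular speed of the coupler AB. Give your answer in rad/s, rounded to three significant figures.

0.525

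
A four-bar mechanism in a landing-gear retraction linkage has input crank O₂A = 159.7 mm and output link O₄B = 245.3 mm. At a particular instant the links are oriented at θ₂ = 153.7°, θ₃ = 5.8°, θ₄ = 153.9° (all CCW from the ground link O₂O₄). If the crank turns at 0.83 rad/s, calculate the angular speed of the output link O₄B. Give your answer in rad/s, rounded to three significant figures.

0.543

ω₂ = 0.83 rad/s
Differentiating the loop-closure r₂e^{iθ₂}+r₃e^{iθ₃}=r₁+r₄e^{iθ₄} gives r₂ω₂e^{iθ₂}+r₃ω₃e^{iθ₃}=r₄ω₄e^{iθ₄}.
Eliminating the other unknown: ω₄ = r₂ω₂ sin(θ₂−θ₃) / [r₄ sin(θ₄−θ₃)].
Numerator sine = +0.53140; denominator sine = +0.52844.
Result = 0.1597·0.83·(+0.53140) / (0.2453·(+0.52844)) = +0.54339 rad/s; magnitude 0.54339 rad/s.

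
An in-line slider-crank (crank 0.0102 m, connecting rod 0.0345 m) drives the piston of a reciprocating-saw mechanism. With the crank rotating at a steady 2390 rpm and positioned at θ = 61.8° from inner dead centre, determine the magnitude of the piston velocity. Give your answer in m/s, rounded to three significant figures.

ω = 2π·2390/60 = 250.3 rad/s
For an in-line slider-crank, x = r cosθ + √(L² − r² sin²θ), so v = −rω sinθ·[1 + r cosθ/√(L² − r² sin²θ)].
With r = 0.0102 m, L = 0.0345 m, θ = 61.8°: √(L² − r² sin²θ) = 0.033308 m.
v = −0.0102·250.3·0.88130·[1 + 0.0102·0.47255/0.033308] = -2.5754 m/s.
|v| = 2.5754 m/s.

2.58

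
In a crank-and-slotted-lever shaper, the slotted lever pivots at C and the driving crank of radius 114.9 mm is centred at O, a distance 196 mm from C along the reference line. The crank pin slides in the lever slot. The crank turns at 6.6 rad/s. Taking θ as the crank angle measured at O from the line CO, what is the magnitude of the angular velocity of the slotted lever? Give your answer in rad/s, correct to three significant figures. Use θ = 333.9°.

ω = 6.6 rad/s
Crank pin A relative to C: A = (d + r cosθ, r sinθ); lever angle φ = atan2(r sinθ, d + r cosθ).
Differentiating tanφ: φ̇ = rω(d cosθ + r)/(d² + r² + 2dr cosθ).
d² + r² + 2dr cosθ = |CA|² = 0.0920659 m²;  d cosθ + r = +0.29091 m.
|ω_lever| = |0.1149·6.6·+0.29091| / 0.0920659 = 2.3962 rad/s.

2.40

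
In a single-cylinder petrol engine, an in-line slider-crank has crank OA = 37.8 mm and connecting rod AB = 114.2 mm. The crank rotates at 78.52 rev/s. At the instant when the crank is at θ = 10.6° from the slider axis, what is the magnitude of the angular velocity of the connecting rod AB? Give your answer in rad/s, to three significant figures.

161

ω = 493.4 rad/s (converted from 78.52 rev/s).
The rod makes angle φ with the slider axis where L sinφ = r sinθ; differentiating, L cosφ·φ̇ = r ω cosθ.
L cosφ = √(L² − r² sin²θ) = 0.11399 m.
|ω_rod| = r ω |cosθ| / √(L² − r² sin²θ) = 0.0378·493.4·0.98294/0.11399 = 160.81 rad/s.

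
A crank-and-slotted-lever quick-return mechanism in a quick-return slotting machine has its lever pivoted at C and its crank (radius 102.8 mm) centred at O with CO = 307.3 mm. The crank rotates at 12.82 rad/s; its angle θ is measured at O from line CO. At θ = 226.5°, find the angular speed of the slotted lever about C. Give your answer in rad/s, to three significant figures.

ω = 12.82 rad/s
Crank pin A relative to C: A = (d + r cosθ, r sinθ); lever angle φ = atan2(r sinθ, d + r cosθ).
Differentiating tanφ: φ̇ = rω(d cosθ + r)/(d² + r² + 2dr cosθ).
d² + r² + 2dr cosθ = |CA|² = 0.0615103 m²;  d cosθ + r = -0.10873 m.
|ω_lever| = |0.1028·12.82·-0.10873| / 0.0615103 = 2.3296 rad/s.

2.33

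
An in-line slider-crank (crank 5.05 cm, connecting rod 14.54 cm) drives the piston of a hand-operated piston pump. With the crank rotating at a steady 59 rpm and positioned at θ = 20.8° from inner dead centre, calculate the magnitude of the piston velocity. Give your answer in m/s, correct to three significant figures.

ω = 2π·59/60 = 6.178 rad/s
For an in-line slider-crank, x = r cosθ + √(L² − r² sin²θ), so v = −rω sinθ·[1 + r cosθ/√(L² − r² sin²θ)].
With r = 0.0505 m, L = 0.1454 m, θ = 20.8°: √(L² − r² sin²θ) = 0.14429 m.
v = −0.0505·6.178·0.35511·[1 + 0.0505·0.93483/0.14429] = -0.14705 m/s.
|v| = 0.14705 m/s.

0.147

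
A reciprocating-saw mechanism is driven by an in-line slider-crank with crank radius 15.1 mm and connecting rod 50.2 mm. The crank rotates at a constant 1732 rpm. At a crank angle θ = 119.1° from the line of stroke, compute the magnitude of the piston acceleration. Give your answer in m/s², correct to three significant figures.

ω = 2π·1732/60 = 181.4 rad/s
x(θ) = r cosθ + √(L² − r² sin²θ); with ω constant, a = ω²·d²x/dθ².
d²x/dθ² = −r cosθ − r²(cos2θ)/√u − r⁴ sin²2θ/(4u^{3/2}),  u = L² − r² sin²θ = 0.00234596 m².
Substituting r = 0.0151 m, L = 0.0502 m, θ = 119.1°: d²x/dθ² = +0.0097417 m.
a = ω²·d²x/dθ² = (181.4)²·(+0.0097417) = +320.47 m/s²;  |a| = 320.47 m/s².

320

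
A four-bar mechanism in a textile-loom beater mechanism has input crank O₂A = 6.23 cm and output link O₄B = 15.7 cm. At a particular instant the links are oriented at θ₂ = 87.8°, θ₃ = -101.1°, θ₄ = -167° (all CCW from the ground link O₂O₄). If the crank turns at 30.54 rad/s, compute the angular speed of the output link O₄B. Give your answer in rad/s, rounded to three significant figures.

2.05

ω₂ = 30.54 rad/s
Differentiating the loop-closure r₂e^{iθ₂}+r₃e^{iθ₃}=r₁+r₄e^{iθ₄} gives r₂ω₂e^{iθ₂}+r₃ω₃e^{iθ₃}=r₄ω₄e^{iθ₄}.
Eliminating the other unknown: ω₄ = r₂ω₂ sin(θ₂−θ₃) / [r₄ sin(θ₄−θ₃)].
Numerator sine = -0.15471; denominator sine = -0.91283.
Result = 0.0623·30.54·(-0.15471) / (0.157·(-0.91283)) = +2.0539 rad/s; magnitude 2.0539 rad/s.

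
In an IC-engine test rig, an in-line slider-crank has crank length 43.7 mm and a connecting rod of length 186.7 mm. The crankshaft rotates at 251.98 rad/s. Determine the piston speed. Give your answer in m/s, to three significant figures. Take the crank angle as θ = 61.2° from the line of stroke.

10.8

ω = 252 rad/s
For an in-line slider-crank, x = r cosθ + √(L² − r² sin²θ), so v = −rω sinθ·[1 + r cosθ/√(L² − r² sin²θ)].
With r = 0.0437 m, L = 0.1867 m, θ = 61.2°: √(L² − r² sin²θ) = 0.18273 m.
v = −0.0437·252·0.87631·[1 + 0.0437·0.48175/0.18273] = -10.761 m/s.
|v| = 10.761 m/s.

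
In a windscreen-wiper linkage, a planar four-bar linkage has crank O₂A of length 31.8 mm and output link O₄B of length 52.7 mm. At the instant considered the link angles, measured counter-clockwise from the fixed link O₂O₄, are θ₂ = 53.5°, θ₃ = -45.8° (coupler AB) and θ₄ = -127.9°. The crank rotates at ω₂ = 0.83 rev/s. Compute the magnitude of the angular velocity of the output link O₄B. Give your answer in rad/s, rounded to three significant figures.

3.14

ω₂ = 5.215 rad/s (from 0.83 rev/s).
Differentiating the loop-closure r₂e^{iθ₂}+r₃e^{iθ₃}=r₁+r₄e^{iθ₄} gives r₂ω₂e^{iθ₂}+r₃ω₃e^{iθ₃}=r₄ω₄e^{iθ₄}.
Eliminating the other unknown: ω₄ = r₂ω₂ sin(θ₂−θ₃) / [r₄ sin(θ₄−θ₃)].
Numerator sine = +0.98686; denominator sine = -0.99051.
Result = 0.0318·5.215·(+0.98686) / (0.0527·(-0.99051)) = -3.1352 rad/s; magnitude 3.1352 rad/s.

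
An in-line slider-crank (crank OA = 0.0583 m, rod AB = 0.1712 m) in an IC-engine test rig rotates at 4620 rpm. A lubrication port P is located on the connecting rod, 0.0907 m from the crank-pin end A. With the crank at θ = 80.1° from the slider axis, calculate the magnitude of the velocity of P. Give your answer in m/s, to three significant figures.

ω = 483.8 rad/s.  Crank-pin speed |V_A| = rω = 28.206 m/s, perpendicular to OA.
Rod angle: sinφ = −(r/L) sinθ ⇒ φ = -19.601°; ω_rod = −rω cosθ/√(L²−r²sin²θ) = -30.068 rad/s.
V_P = V_A + ω_rod × AP, with AP = 0.0907 m along the rod.
Components: V_Px = −rω sinθ − a·ω_rod·sinφ = -28.701 m/s;  V_Py = rω cosθ + a·ω_rod·cosφ = +2.2802 m/s.
|V_P| = √(V_Px² + V_Py²) = 28.791 m/s.

28.8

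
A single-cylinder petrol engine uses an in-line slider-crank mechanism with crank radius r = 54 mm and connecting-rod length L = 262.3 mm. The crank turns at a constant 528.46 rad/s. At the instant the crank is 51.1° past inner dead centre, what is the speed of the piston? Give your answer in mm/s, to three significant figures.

ω = 528.5 rad/s
For an in-line slider-crank, x = r cosθ + √(L² − r² sin²θ), so v = −rω sinθ·[1 + r cosθ/√(L² − r² sin²θ)].
With r = 0.054 m, L = 0.2623 m, θ = 51.1°: √(L² − r² sin²θ) = 0.25891 m.
v = −0.054·528.5·0.77824·[1 + 0.054·0.62796/0.25891] = -25.117 m/s.
|v| = 25.117 m/s = 25117 mm/s.

25100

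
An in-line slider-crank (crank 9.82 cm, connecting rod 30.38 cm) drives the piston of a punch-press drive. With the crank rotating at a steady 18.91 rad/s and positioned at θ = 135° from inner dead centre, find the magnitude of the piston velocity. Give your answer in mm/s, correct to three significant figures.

ω = 18.91 rad/s
For an in-line slider-crank, x = r cosθ + √(L² − r² sin²θ), so v = −rω sinθ·[1 + r cosθ/√(L² − r² sin²θ)].
With r = 0.0982 m, L = 0.3038 m, θ = 135°: √(L² − r² sin²θ) = 0.29576 m.
v = −0.0982·18.91·0.70711·[1 + 0.0982·-0.70711/0.29576] = -1.0048 m/s.
|v| = 1.0048 m/s = 1004.8 mm/s.

1000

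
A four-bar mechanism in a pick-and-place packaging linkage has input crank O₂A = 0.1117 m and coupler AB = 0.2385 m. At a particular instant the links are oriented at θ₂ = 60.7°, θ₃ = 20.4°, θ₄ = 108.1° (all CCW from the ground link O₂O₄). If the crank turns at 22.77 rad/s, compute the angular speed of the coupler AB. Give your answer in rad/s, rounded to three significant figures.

ω₂ = 22.77 rad/s
Differentiating the loop-closure r₂e^{iθ₂}+r₃e^{iθ₃}=r₁+r₄e^{iθ₄} gives r₂ω₂e^{iθ₂}+r₃ω₃e^{iθ₃}=r₄ω₄e^{iθ₄}.
Eliminating the other unknown: ω₃ = r₂ω₂ sin(θ₄−θ₂) / [r₃ sin(θ₃−θ₄)].
Numerator sine = +0.73610; denominator sine = -0.99919.
Result = 0.1117·22.77·(+0.73610) / (0.2385·(-0.99919)) = -7.8562 rad/s; magnitude 7.8562 rad/s.

7.86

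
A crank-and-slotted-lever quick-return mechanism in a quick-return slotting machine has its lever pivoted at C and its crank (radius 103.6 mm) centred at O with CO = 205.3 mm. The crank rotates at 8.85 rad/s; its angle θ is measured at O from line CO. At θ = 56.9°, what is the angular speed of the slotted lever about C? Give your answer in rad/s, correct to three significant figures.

ω = 8.85 rad/s
Crank pin A relative to C: A = (d + r cosθ, r sinθ); lever angle φ = atan2(r sinθ, d + r cosθ).
Differentiating tanφ: φ̇ = rω(d cosθ + r)/(d² + r² + 2dr cosθ).
d² + r² + 2dr cosθ = |CA|² = 0.0761112 m²;  d cosθ + r = +0.21571 m.
|ω_lever| = |0.1036·8.85·+0.21571| / 0.0761112 = 2.5986 rad/s.

2.60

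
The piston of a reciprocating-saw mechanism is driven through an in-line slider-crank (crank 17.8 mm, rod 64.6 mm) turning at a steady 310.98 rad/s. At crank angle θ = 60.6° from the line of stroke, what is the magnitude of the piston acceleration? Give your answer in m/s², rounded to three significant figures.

ω = 311 rad/s
x(θ) = r cosθ + √(L² − r² sin²θ); with ω constant, a = ω²·d²x/dθ².
d²x/dθ² = −r cosθ − r²(cos2θ)/√u − r⁴ sin²2θ/(4u^{3/2}),  u = L² − r² sin²θ = 0.00393267 m².
Substituting r = 0.0178 m, L = 0.0646 m, θ = 60.6°: d²x/dθ² = -0.0061953 m.
a = ω²·d²x/dθ² = (311)²·(-0.0061953) = -599.14 m/s²;  |a| = 599.14 m/s².

599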